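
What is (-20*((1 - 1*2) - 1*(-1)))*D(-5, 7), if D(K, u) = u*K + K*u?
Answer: 0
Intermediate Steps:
D(K, u) = 2*K*u (D(K, u) = K*u + K*u = 2*K*u)
(-20*((1 - 1*2) - 1*(-1)))*D(-5, 7) = (-20*((1 - 1*2) - 1*(-1)))*(2*(-5)*7) = -20*((1 - 2) + 1)*(-70) = -20*(-1 + 1)*(-70) = -20*0*(-70) = 0*(-70) = 0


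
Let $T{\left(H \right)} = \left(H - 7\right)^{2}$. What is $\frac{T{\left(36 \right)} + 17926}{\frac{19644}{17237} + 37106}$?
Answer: $\frac{323486779}{639615766} \approx 0.50575$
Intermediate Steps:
$T{\left(H \right)} = \left(-7 + H\right)^{2}$
$\frac{T{\left(36 \right)} + 17926}{\frac{19644}{17237} + 37106} = \frac{\left(-7 + 36\right)^{2} + 17926}{\frac{19644}{17237} + 37106} = \frac{29^{2} + 17926}{19644 \cdot \frac{1}{17237} + 37106} = \frac{841 + 17926}{\frac{19644}{17237} + 37106} = \frac{18767}{\frac{639615766}{17237}} = 18767 \cdot \frac{17237}{639615766} = \frac{323486779}{639615766}$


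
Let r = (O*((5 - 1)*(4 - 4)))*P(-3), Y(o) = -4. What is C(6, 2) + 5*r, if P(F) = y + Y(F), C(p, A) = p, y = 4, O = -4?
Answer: 6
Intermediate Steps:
P(F) = 0 (P(F) = 4 - 4 = 0)
r = 0 (r = -4*(5 - 1)*(4 - 4)*0 = -16*0*0 = -4*0*0 = 0*0 = 0)
C(6, 2) + 5*r = 6 + 5*0 = 6 + 0 = 6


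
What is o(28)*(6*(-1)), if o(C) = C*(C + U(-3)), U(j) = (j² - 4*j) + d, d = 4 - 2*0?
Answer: -8904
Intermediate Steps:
d = 4 (d = 4 + 0 = 4)
U(j) = 4 + j² - 4*j (U(j) = (j² - 4*j) + 4 = 4 + j² - 4*j)
o(C) = C*(25 + C) (o(C) = C*(C + (4 + (-3)² - 4*(-3))) = C*(C + (4 + 9 + 12)) = C*(C + 25) = C*(25 + C))
o(28)*(6*(-1)) = (28*(25 + 28))*(6*(-1)) = (28*53)*(-6) = 1484*(-6) = -8904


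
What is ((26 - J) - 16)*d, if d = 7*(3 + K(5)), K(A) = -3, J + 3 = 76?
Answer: 0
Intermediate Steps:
J = 73 (J = -3 + 76 = 73)
d = 0 (d = 7*(3 - 3) = 7*0 = 0)
((26 - J) - 16)*d = ((26 - 1*73) - 16)*0 = ((26 - 73) - 16)*0 = (-47 - 16)*0 = -63*0 = 0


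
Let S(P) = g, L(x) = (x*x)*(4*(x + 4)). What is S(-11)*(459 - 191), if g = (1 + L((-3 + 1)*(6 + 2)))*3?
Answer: -9878748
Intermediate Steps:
L(x) = x**2*(16 + 4*x) (L(x) = x**2*(4*(4 + x)) = x**2*(16 + 4*x))
g = -36861 (g = (1 + 4*((-3 + 1)*(6 + 2))**2*(4 + (-3 + 1)*(6 + 2)))*3 = (1 + 4*(-2*8)**2*(4 - 2*8))*3 = (1 + 4*(-16)**2*(4 - 16))*3 = (1 + 4*256*(-12))*3 = (1 - 12288)*3 = -12287*3 = -36861)
S(P) = -36861
S(-11)*(459 - 191) = -36861*(459 - 191) = -36861*268 = -9878748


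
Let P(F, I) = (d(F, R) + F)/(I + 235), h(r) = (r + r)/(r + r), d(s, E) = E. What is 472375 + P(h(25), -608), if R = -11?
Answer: 176195885/373 ≈ 4.7238e+5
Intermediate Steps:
h(r) = 1 (h(r) = (2*r)/((2*r)) = (2*r)*(1/(2*r)) = 1)
P(F, I) = (-11 + F)/(235 + I) (P(F, I) = (-11 + F)/(I + 235) = (-11 + F)/(235 + I))
472375 + P(h(25), -608) = 472375 + (-11 + 1)/(235 - 608) = 472375 - 10/(-373) = 472375 - 1/373*(-10) = 472375 + 10/373 = 176195885/373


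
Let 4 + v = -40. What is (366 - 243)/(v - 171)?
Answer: -123/215 ≈ -0.57209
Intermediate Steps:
v = -44 (v = -4 - 40 = -44)
(366 - 243)/(v - 171) = (366 - 243)/(-44 - 171) = 123/(-215) = 123*(-1/215) = -123/215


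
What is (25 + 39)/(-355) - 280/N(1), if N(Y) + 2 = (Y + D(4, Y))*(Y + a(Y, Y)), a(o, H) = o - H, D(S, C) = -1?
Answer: 49636/355 ≈ 139.82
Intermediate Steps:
N(Y) = -2 + Y*(-1 + Y) (N(Y) = -2 + (Y - 1)*(Y + (Y - Y)) = -2 + (-1 + Y)*(Y + 0) = -2 + (-1 + Y)*Y = -2 + Y*(-1 + Y))
(25 + 39)/(-355) - 280/N(1) = (25 + 39)/(-355) - 280/(-2 + 1² - 1*1) = 64*(-1/355) - 280/(-2 + 1 - 1) = -64/355 - 280/(-2) = -64/355 - 280*(-½) = -64/355 + 140 = 49636/355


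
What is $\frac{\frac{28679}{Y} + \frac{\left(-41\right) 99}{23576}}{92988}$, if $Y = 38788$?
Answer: $\frac{129673903}{21258588498336} \approx 6.0998 \cdot 10^{-6}$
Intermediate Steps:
$\frac{\frac{28679}{Y} + \frac{\left(-41\right) 99}{23576}}{92988} = \frac{\frac{28679}{38788} + \frac{\left(-41\right) 99}{23576}}{92988} = \left(28679 \cdot \frac{1}{38788} - \frac{4059}{23576}\right) \frac{1}{92988} = \left(\frac{28679}{38788} - \frac{4059}{23576}\right) \frac{1}{92988} = \frac{129673903}{228616472} \cdot \frac{1}{92988} = \frac{129673903}{21258588498336}$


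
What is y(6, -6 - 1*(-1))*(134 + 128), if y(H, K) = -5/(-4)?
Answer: 655/2 ≈ 327.50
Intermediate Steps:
y(H, K) = 5/4 (y(H, K) = -5*(-¼) = 5/4)
y(6, -6 - 1*(-1))*(134 + 128) = 5*(134 + 128)/4 = (5/4)*262 = 655/2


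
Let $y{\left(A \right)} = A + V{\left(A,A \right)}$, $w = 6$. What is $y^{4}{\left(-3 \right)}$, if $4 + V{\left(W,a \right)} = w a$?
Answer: $390625$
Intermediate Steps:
$V{\left(W,a \right)} = -4 + 6 a$
$y{\left(A \right)} = -4 + 7 A$ ($y{\left(A \right)} = A + \left(-4 + 6 A\right) = -4 + 7 A$)
$y^{4}{\left(-3 \right)} = \left(-4 + 7 \left(-3\right)\right)^{4} = \left(-4 - 21\right)^{4} = \left(-25\right)^{4} = 390625$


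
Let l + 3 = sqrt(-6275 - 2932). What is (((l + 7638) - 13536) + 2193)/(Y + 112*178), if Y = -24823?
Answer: 412/543 - I*sqrt(1023)/1629 ≈ 0.75875 - 0.019634*I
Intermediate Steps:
l = -3 + 3*I*sqrt(1023) (l = -3 + sqrt(-6275 - 2932) = -3 + sqrt(-9207) = -3 + 3*I*sqrt(1023) ≈ -3.0 + 95.953*I)
(((l + 7638) - 13536) + 2193)/(Y + 112*178) = ((((-3 + 3*I*sqrt(1023)) + 7638) - 13536) + 2193)/(-24823 + 112*178) = (((7635 + 3*I*sqrt(1023)) - 13536) + 2193)/(-24823 + 19936) = ((-5901 + 3*I*sqrt(1023)) + 2193)/(-4887) = (-3708 + 3*I*sqrt(1023))*(-1/4887) = 412/543 - I*sqrt(1023)/1629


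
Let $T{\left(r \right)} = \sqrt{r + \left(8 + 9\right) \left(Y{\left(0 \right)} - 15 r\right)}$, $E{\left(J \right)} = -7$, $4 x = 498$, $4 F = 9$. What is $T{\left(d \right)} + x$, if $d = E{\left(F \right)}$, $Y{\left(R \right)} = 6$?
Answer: $\frac{249}{2} + 2 \sqrt{470} \approx 167.86$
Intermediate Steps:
$F = \frac{9}{4}$ ($F = \frac{1}{4} \cdot 9 = \frac{9}{4} \approx 2.25$)
$x = \frac{249}{2}$ ($x = \frac{1}{4} \cdot 498 = \frac{249}{2} \approx 124.5$)
$d = -7$
$T{\left(r \right)} = \sqrt{102 - 254 r}$ ($T{\left(r \right)} = \sqrt{r + \left(8 + 9\right) \left(6 - 15 r\right)} = \sqrt{r + 17 \left(6 - 15 r\right)} = \sqrt{r - \left(-102 + 255 r\right)} = \sqrt{102 - 254 r}$)
$T{\left(d \right)} + x = \sqrt{102 - -1778} + \frac{249}{2} = \sqrt{102 + 1778} + \frac{249}{2} = \sqrt{1880} + \frac{249}{2} = 2 \sqrt{470} + \frac{249}{2} = \frac{249}{2} + 2 \sqrt{470}$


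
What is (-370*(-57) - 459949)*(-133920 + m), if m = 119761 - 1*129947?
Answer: 63242215054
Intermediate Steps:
m = -10186 (m = 119761 - 129947 = -10186)
(-370*(-57) - 459949)*(-133920 + m) = (-370*(-57) - 459949)*(-133920 - 10186) = (21090 - 459949)*(-144106) = -438859*(-144106) = 63242215054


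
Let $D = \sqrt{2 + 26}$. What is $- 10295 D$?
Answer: $- 20590 \sqrt{7} \approx -54476.0$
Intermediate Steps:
$D = 2 \sqrt{7}$ ($D = \sqrt{28} = 2 \sqrt{7} \approx 5.2915$)
$- 10295 D = - 10295 \cdot 2 \sqrt{7} = - 20590 \sqrt{7}$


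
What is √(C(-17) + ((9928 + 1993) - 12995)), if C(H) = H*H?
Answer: I*√785 ≈ 28.018*I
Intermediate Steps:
C(H) = H²
√(C(-17) + ((9928 + 1993) - 12995)) = √((-17)² + ((9928 + 1993) - 12995)) = √(289 + (11921 - 12995)) = √(289 - 1074) = √(-785) = I*√785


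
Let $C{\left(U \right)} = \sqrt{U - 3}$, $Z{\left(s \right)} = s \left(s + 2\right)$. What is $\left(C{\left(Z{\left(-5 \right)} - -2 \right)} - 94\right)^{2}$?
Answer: $\left(94 - \sqrt{14}\right)^{2} \approx 8146.6$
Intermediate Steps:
$Z{\left(s \right)} = s \left(2 + s\right)$
$C{\left(U \right)} = \sqrt{-3 + U}$
$\left(C{\left(Z{\left(-5 \right)} - -2 \right)} - 94\right)^{2} = \left(\sqrt{-3 - \left(-2 + 5 \left(2 - 5\right)\right)} - 94\right)^{2} = \left(\sqrt{-3 + \left(\left(-5\right) \left(-3\right) + 2\right)} - 94\right)^{2} = \left(\sqrt{-3 + \left(15 + 2\right)} - 94\right)^{2} = \left(\sqrt{-3 + 17} - 94\right)^{2} = \left(\sqrt{14} - 94\right)^{2} = \left(-94 + \sqrt{14}\right)^{2}$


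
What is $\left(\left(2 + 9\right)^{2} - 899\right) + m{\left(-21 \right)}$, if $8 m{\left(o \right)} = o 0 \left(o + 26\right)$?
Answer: $-778$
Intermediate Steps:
$m{\left(o \right)} = 0$ ($m{\left(o \right)} = \frac{o 0 \left(o + 26\right)}{8} = \frac{0 \left(26 + o\right)}{8} = \frac{1}{8} \cdot 0 = 0$)
$\left(\left(2 + 9\right)^{2} - 899\right) + m{\left(-21 \right)} = \left(\left(2 + 9\right)^{2} - 899\right) + 0 = \left(11^{2} - 899\right) + 0 = \left(121 - 899\right) + 0 = -778 + 0 = -778$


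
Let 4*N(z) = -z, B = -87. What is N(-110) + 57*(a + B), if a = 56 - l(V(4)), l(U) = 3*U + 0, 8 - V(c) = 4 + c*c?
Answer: 625/2 ≈ 312.50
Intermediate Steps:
V(c) = 4 - c² (V(c) = 8 - (4 + c*c) = 8 - (4 + c²) = 8 + (-4 - c²) = 4 - c²)
l(U) = 3*U
N(z) = -z/4 (N(z) = (-z)/4 = -z/4)
a = 92 (a = 56 - 3*(4 - 1*4²) = 56 - 3*(4 - 1*16) = 56 - 3*(4 - 16) = 56 - 3*(-12) = 56 - 1*(-36) = 56 + 36 = 92)
N(-110) + 57*(a + B) = -¼*(-110) + 57*(92 - 87) = 55/2 + 57*5 = 55/2 + 285 = 625/2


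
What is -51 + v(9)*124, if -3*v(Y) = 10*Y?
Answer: -3771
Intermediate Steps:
v(Y) = -10*Y/3
-51 + v(9)*124 = -51 - 10/3*9*124 = -51 - 30*124 = -51 - 3720 = -3771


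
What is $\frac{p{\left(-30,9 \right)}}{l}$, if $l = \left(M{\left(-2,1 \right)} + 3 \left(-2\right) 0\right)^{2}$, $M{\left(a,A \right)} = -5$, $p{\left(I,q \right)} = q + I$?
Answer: $- \frac{21}{25} \approx -0.84$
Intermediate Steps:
$p{\left(I,q \right)} = I + q$
$l = 25$ ($l = \left(-5 + 3 \left(-2\right) 0\right)^{2} = \left(-5 - 0\right)^{2} = \left(-5 + 0\right)^{2} = \left(-5\right)^{2} = 25$)
$\frac{p{\left(-30,9 \right)}}{l} = \frac{-30 + 9}{25} = \frac{1}{25} \left(-21\right) = - \frac{21}{25}$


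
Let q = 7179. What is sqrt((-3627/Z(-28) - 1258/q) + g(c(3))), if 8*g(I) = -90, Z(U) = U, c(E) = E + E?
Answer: sqrt(298271957718)/50253 ≈ 10.868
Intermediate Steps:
c(E) = 2*E
g(I) = -45/4 (g(I) = (1/8)*(-90) = -45/4)
sqrt((-3627/Z(-28) - 1258/q) + g(c(3))) = sqrt((-3627/(-28) - 1258/7179) - 45/4) = sqrt((-3627*(-1/28) - 1258*1/7179) - 45/4) = sqrt((3627/28 - 1258/7179) - 45/4) = sqrt(26003009/201012 - 45/4) = sqrt(5935406/50253) = sqrt(298271957718)/50253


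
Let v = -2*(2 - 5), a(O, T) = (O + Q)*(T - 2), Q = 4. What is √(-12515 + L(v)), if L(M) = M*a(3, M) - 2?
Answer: I*√12349 ≈ 111.13*I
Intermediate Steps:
a(O, T) = (-2 + T)*(4 + O) (a(O, T) = (O + 4)*(T - 2) = (4 + O)*(-2 + T) = (-2 + T)*(4 + O))
v = 6 (v = -2*(-3) = 6)
L(M) = -2 + M*(-14 + 7*M) (L(M) = M*(-8 - 2*3 + 4*M + 3*M) - 2 = M*(-8 - 6 + 4*M + 3*M) - 2 = M*(-14 + 7*M) - 2 = -2 + M*(-14 + 7*M))
√(-12515 + L(v)) = √(-12515 + (-2 + 7*6*(-2 + 6))) = √(-12515 + (-2 + 7*6*4)) = √(-12515 + (-2 + 168)) = √(-12515 + 166) = √(-12349) = I*√12349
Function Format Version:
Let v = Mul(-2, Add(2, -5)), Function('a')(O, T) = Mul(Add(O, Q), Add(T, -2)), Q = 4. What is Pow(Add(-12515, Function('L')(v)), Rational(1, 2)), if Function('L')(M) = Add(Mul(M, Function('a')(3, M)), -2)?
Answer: Mul(I, Pow(12349, Rational(1, 2))) ≈ Mul(111.13, I)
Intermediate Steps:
Function('a')(O, T) = Mul(Add(-2, T), Add(4, O)) (Function('a')(O, T) = Mul(Add(O, 4), Add(T, -2)) = Mul(Add(4, O), Add(-2, T)) = Mul(Add(-2, T), Add(4, O)))
v = 6 (v = Mul(-2, -3) = 6)
Function('L')(M) = Add(-2, Mul(M, Add(-14, Mul(7, M)))) (Function('L')(M) = Add(Mul(M, Add(-8, Mul(-2, 3), Mul(4, M), Mul(3, M))), -2) = Add(Mul(M, Add(-8, -6, Mul(4, M), Mul(3, M))), -2) = Add(Mul(M, Add(-14, Mul(7, M))), -2) = Add(-2, Mul(M, Add(-14, Mul(7, M)))))
Pow(Add(-12515, Function('L')(v)), Rational(1, 2)) = Pow(Add(-12515, Add(-2, Mul(7, 6, Add(-2, 6)))), Rational(1, 2)) = Pow(Add(-12515, Add(-2, Mul(7, 6, 4))), Rational(1, 2)) = Pow(Add(-12515, Add(-2, 168)), Rational(1, 2)) = Pow(Add(-12515, 166), Rational(1, 2)) = Pow(-12349, Rational(1, 2)) = Mul(I, Pow(12349, Rational(1, 2)))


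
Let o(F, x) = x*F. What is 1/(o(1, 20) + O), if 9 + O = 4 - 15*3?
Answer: -1/30 ≈ -0.033333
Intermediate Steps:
o(F, x) = F*x
O = -50 (O = -9 + (4 - 15*3) = -9 + (4 - 45) = -9 - 41 = -50)
1/(o(1, 20) + O) = 1/(1*20 - 50) = 1/(20 - 50) = 1/(-30) = -1/30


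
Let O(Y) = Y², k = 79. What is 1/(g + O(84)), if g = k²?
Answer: 1/13297 ≈ 7.5205e-5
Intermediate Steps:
g = 6241 (g = 79² = 6241)
1/(g + O(84)) = 1/(6241 + 84²) = 1/(6241 + 7056) = 1/13297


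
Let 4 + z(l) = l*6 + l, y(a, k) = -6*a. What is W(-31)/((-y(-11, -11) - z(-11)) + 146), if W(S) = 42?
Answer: 6/23 ≈ 0.26087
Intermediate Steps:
z(l) = -4 + 7*l (z(l) = -4 + (l*6 + l) = -4 + (6*l + l) = -4 + 7*l)
W(-31)/((-y(-11, -11) - z(-11)) + 146) = 42/((-(-6)*(-11) - (-4 + 7*(-11))) + 146) = 42/((-1*66 - (-4 - 77)) + 146) = 42/((-66 - 1*(-81)) + 146) = 42/((-66 + 81) + 146) = 42/(15 + 146) = 42/161 = 42*(1/161) = 6/23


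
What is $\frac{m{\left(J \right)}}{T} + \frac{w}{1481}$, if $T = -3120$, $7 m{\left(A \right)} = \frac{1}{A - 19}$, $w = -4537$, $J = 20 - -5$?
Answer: $- \frac{594529961}{194070240} \approx -3.0635$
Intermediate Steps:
$J = 25$ ($J = 20 + 5 = 25$)
$m{\left(A \right)} = \frac{1}{7 \left(-19 + A\right)}$ ($m{\left(A \right)} = \frac{1}{7 \left(A - 19\right)} = \frac{1}{7 \left(-19 + A\right)}$)
$\frac{m{\left(J \right)}}{T} + \frac{w}{1481} = \frac{\frac{1}{7} \frac{1}{-19 + 25}}{-3120} - \frac{4537}{1481} = \frac{1}{7 \cdot 6} \left(- \frac{1}{3120}\right) - \frac{4537}{1481} = \frac{1}{7} \cdot \frac{1}{6} \left(- \frac{1}{3120}\right) - \frac{4537}{1481} = \frac{1}{42} \left(- \frac{1}{3120}\right) - \frac{4537}{1481} = - \frac{1}{131040} - \frac{4537}{1481} = - \frac{594529961}{194070240}$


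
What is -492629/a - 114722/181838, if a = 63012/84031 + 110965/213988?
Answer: -805386381303337411359/2073708897907549 ≈ -3.8838e+5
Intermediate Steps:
a = 22808311771/17981625628 (a = 63012*(1/84031) + 110965*(1/213988) = 63012/84031 + 110965/213988 = 22808311771/17981625628 ≈ 1.2684)
-492629/a - 114722/181838 = -492629/22808311771/17981625628 - 114722/181838 = -492629*17981625628/22808311771 - 114722*1/181838 = -8858270251496012/22808311771 - 57361/90919 = -805386381303337411359/2073708897907549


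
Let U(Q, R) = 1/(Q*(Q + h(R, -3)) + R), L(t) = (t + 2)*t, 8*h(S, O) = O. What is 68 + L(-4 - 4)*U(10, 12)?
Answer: 29636/433 ≈ 68.443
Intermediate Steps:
h(S, O) = O/8
L(t) = t*(2 + t) (L(t) = (2 + t)*t = t*(2 + t))
U(Q, R) = 1/(R + Q*(-3/8 + Q)) (U(Q, R) = 1/(Q*(Q + (⅛)*(-3)) + R) = 1/(Q*(Q - 3/8) + R) = 1/(Q*(-3/8 + Q) + R) = 1/(R + Q*(-3/8 + Q)))
68 + L(-4 - 4)*U(10, 12) = 68 + ((-4 - 4)*(2 + (-4 - 4)))*(8/(-3*10 + 8*12 + 8*10²)) = 68 + (-8*(2 - 8))*(8/(-30 + 96 + 8*100)) = 68 + (-8*(-6))*(8/(-30 + 96 + 800)) = 68 + 48*(8/866) = 68 + 48*(8*(1/866)) = 68 + 48*(4/433) = 68 + 192/433 = 29636/433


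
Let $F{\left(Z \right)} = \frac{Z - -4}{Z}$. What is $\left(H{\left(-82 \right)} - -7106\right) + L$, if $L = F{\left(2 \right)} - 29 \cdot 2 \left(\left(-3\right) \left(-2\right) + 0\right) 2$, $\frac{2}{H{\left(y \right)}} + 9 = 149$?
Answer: $\frac{448911}{70} \approx 6413.0$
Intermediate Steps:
$H{\left(y \right)} = \frac{1}{70}$ ($H{\left(y \right)} = \frac{2}{-9 + 149} = \frac{2}{140} = 2 \cdot \frac{1}{140} = \frac{1}{70}$)
$F{\left(Z \right)} = \frac{4 + Z}{Z}$ ($F{\left(Z \right)} = \frac{Z + 4}{Z} = \frac{4 + Z}{Z}$)
$L = -693$ ($L = \frac{4 + 2}{2} - 29 \cdot 2 \left(\left(-3\right) \left(-2\right) + 0\right) 2 = \frac{1}{2} \cdot 6 - 29 \cdot 2 \left(6 + 0\right) 2 = 3 - 29 \cdot 2 \cdot 6 \cdot 2 = 3 - 29 \cdot 12 \cdot 2 = 3 - 696 = -693$)
$\left(H{\left(-82 \right)} - -7106\right) + L = \left(\frac{1}{70} - -7106\right) - 693 = \left(\frac{1}{70} + 7106\right) - 693 = \frac{497421}{70} - 693 = \frac{448911}{70}$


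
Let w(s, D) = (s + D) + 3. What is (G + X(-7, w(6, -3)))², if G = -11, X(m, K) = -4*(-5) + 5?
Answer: 196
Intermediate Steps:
w(s, D) = 3 + D + s (w(s, D) = (D + s) + 3 = 3 + D + s)
X(m, K) = 25 (X(m, K) = 20 + 5 = 25)
(G + X(-7, w(6, -3)))² = (-11 + 25)² = 14² = 196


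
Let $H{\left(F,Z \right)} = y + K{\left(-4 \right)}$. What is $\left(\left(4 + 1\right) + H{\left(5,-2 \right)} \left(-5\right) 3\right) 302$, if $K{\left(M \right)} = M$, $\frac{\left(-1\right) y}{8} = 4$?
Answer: $164590$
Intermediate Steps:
$y = -32$ ($y = \left(-8\right) 4 = -32$)
$H{\left(F,Z \right)} = -36$ ($H{\left(F,Z \right)} = -32 - 4 = -36$)
$\left(\left(4 + 1\right) + H{\left(5,-2 \right)} \left(-5\right) 3\right) 302 = \left(\left(4 + 1\right) + \left(-36\right) \left(-5\right) 3\right) 302 = \left(5 + 180 \cdot 3\right) 302 = \left(5 + 540\right) 302 = 545 \cdot 302 = 164590$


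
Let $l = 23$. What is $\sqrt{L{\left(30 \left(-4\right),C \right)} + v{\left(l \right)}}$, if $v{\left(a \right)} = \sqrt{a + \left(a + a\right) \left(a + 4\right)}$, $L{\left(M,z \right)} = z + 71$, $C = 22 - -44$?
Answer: $\sqrt{137 + \sqrt{1265}} \approx 13.136$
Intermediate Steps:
$C = 66$ ($C = 22 + 44 = 66$)
$L{\left(M,z \right)} = 71 + z$
$v{\left(a \right)} = \sqrt{a + 2 a \left(4 + a\right)}$
$\sqrt{L{\left(30 \left(-4\right),C \right)} + v{\left(l \right)}} = \sqrt{\left(71 + 66\right) + \sqrt{23 \left(9 + 2 \cdot 23\right)}} = \sqrt{137 + \sqrt{23 \left(9 + 46\right)}} = \sqrt{137 + \sqrt{23 \cdot 55}} = \sqrt{137 + \sqrt{1265}}$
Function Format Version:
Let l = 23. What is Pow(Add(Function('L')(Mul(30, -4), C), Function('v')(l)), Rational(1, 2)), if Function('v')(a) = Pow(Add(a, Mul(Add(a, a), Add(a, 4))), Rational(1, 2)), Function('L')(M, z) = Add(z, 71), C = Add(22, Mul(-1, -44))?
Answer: Pow(Add(137, Pow(1265, Rational(1, 2))), Rational(1, 2)) ≈ 13.136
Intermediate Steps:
C = 66 (C = Add(22, 44) = 66)
Function('L')(M, z) = Add(71, z)
Function('v')(a) = Pow(Add(a, Mul(2, a, Add(4, a))), Rational(1, 2)) (Function('v')(a) = Pow(Add(a, Mul(Mul(2, a), Add(4, a))), Rational(1, 2)) = Pow(Add(a, Mul(2, a, Add(4, a))), Rational(1, 2)))
Pow(Add(Function('L')(Mul(30, -4), C), Function('v')(l)), Rational(1, 2)) = Pow(Add(Add(71, 66), Pow(Mul(23, Add(9, Mul(2, 23))), Rational(1, 2))), Rational(1, 2)) = Pow(Add(137, Pow(Mul(23, Add(9, 46)), Rational(1, 2))), Rational(1, 2)) = Pow(Add(137, Pow(Mul(23, 55), Rational(1, 2))), Rational(1, 2)) = Pow(Add(137, Pow(1265, Rational(1, 2))), Rational(1, 2))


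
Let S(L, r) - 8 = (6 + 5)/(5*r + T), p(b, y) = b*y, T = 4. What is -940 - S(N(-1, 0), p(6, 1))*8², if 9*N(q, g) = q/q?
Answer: -25036/17 ≈ -1472.7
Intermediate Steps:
N(q, g) = ⅑ (N(q, g) = (q/q)/9 = (⅑)*1 = ⅑)
S(L, r) = 8 + 11/(4 + 5*r) (S(L, r) = 8 + (6 + 5)/(5*r + 4) = 8 + 11/(4 + 5*r))
-940 - S(N(-1, 0), p(6, 1))*8² = -940 - (43 + 40*(6*1))/(4 + 5*(6*1))*8² = -940 - (43 + 40*6)/(4 + 5*6)*64 = -940 - (43 + 240)/(4 + 30)*64 = -940 - 283/34*64 = -940 - (1/34)*283*64 = -940 - 283*64/34 = -940 - 1*9056/17 = -940 - 9056/17 = -25036/17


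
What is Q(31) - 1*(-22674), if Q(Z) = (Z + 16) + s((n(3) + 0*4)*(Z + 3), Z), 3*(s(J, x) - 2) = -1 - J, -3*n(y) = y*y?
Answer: 68270/3 ≈ 22757.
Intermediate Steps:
n(y) = -y²/3 (n(y) = -y*y/3 = -y²/3)
s(J, x) = 5/3 - J/3 (s(J, x) = 2 + (-1 - J)/3 = 2 + (-⅓ - J/3) = 5/3 - J/3)
Q(Z) = 62/3 + 2*Z (Q(Z) = (Z + 16) + (5/3 - (-⅓*3² + 0*4)*(Z + 3)/3) = (16 + Z) + (5/3 - (-⅓*9 + 0)*(3 + Z)/3) = (16 + Z) + (5/3 - (-3 + 0)*(3 + Z)/3) = (16 + Z) + (5/3 - (-1)*(3 + Z)) = (16 + Z) + (5/3 - (-9 - 3*Z)/3) = (16 + Z) + (5/3 + (3 + Z)) = (16 + Z) + (14/3 + Z) = 62/3 + 2*Z)
Q(31) - 1*(-22674) = (62/3 + 2*31) - 1*(-22674) = (62/3 + 62) + 22674 = 248/3 + 22674 = 68270/3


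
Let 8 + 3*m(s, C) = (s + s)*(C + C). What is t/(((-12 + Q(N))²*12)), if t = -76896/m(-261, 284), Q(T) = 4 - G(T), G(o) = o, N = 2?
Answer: 2403/3706300 ≈ 0.00064836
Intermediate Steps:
Q(T) = 4 - T
m(s, C) = -8/3 + 4*C*s/3 (m(s, C) = -8/3 + ((s + s)*(C + C))/3 = -8/3 + ((2*s)*(2*C))/3 = -8/3 + (4*C*s)/3 = -8/3 + 4*C*s/3)
t = 28836/37063 (t = -76896/(-8/3 + (4/3)*284*(-261)) = -76896/(-8/3 - 98832) = -76896/(-296504/3) = -76896*(-3/296504) = 28836/37063 ≈ 0.77803)
t/(((-12 + Q(N))²*12)) = 28836/(37063*(((-12 + (4 - 1*2))²*12))) = 28836/(37063*(((-12 + (4 - 2))²*12))) = 28836/(37063*(((-12 + 2)²*12))) = 28836/(37063*(((-10)²*12))) = 28836/(37063*((100*12))) = (28836/37063)/1200 = (28836/37063)*(1/1200) = 2403/3706300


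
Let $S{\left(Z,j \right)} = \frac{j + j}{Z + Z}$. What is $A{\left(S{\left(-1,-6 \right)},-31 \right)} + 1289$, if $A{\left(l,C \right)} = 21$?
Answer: $1310$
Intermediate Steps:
$S{\left(Z,j \right)} = \frac{j}{Z}$ ($S{\left(Z,j \right)} = \frac{2 j}{2 Z} = 2 j \frac{1}{2 Z} = \frac{j}{Z}$)
$A{\left(S{\left(-1,-6 \right)},-31 \right)} + 1289 = 21 + 1289 = 1310$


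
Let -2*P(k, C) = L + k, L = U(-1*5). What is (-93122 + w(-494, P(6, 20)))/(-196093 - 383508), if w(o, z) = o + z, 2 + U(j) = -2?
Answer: 93617/579601 ≈ 0.16152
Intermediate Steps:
U(j) = -4 (U(j) = -2 - 2 = -4)
L = -4
P(k, C) = 2 - k/2 (P(k, C) = -(-4 + k)/2 = 2 - k/2)
(-93122 + w(-494, P(6, 20)))/(-196093 - 383508) = (-93122 + (-494 + (2 - ½*6)))/(-196093 - 383508) = (-93122 + (-494 + (2 - 3)))/(-579601) = (-93122 + (-494 - 1))*(-1/579601) = (-93122 - 495)*(-1/579601) = -93617*(-1/579601) = 93617/579601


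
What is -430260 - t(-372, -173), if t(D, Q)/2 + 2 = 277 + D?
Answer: -430066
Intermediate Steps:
t(D, Q) = 550 + 2*D (t(D, Q) = -4 + 2*(277 + D) = -4 + (554 + 2*D) = 550 + 2*D)
-430260 - t(-372, -173) = -430260 - (550 + 2*(-372)) = -430260 - (550 - 744) = -430260 - 1*(-194) = -430260 + 194 = -430066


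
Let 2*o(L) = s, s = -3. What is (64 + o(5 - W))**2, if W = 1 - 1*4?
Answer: 15625/4 ≈ 3906.3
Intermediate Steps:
W = -3 (W = 1 - 4 = -3)
o(L) = -3/2 (o(L) = (1/2)*(-3) = -3/2)
(64 + o(5 - W))**2 = (64 - 3/2)**2 = (125/2)**2 = 15625/4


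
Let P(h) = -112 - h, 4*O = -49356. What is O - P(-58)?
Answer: -12285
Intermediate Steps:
O = -12339 (O = (¼)*(-49356) = -12339)
O - P(-58) = -12339 - (-112 - 1*(-58)) = -12339 - (-112 + 58) = -12339 - 1*(-54) = -12339 + 54 = -12285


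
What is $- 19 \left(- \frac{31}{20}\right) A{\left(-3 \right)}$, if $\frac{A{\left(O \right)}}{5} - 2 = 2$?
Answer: $589$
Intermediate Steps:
$A{\left(O \right)} = 20$ ($A{\left(O \right)} = 10 + 5 \cdot 2 = 10 + 10 = 20$)
$- 19 \left(- \frac{31}{20}\right) A{\left(-3 \right)} = - 19 \left(- \frac{31}{20}\right) 20 = - 19 \left(\left(-31\right) \frac{1}{20}\right) 20 = \left(-19\right) \left(- \frac{31}{20}\right) 20 = \frac{589}{20} \cdot 20 = 589$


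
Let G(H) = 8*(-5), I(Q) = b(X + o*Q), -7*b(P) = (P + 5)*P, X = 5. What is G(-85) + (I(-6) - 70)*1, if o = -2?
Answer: -1144/7 ≈ -163.43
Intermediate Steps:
b(P) = -P*(5 + P)/7 (b(P) = -(P + 5)*P/7 = -(5 + P)*P/7 = -P*(5 + P)/7)
I(Q) = -(5 - 2*Q)*(10 - 2*Q)/7 (I(Q) = -(5 - 2*Q)*(5 + (5 - 2*Q))/7 = -(5 - 2*Q)*(10 - 2*Q)/7)
G(H) = -40
G(-85) + (I(-6) - 70)*1 = -40 + ((-50/7 - 4/7*(-6)² + (30/7)*(-6)) - 70)*1 = -40 + ((-50/7 - 4/7*36 - 180/7) - 70)*1 = -40 + ((-50/7 - 144/7 - 180/7) - 70)*1 = -40 + (-374/7 - 70)*1 = -40 - 864/7*1 = -40 - 864/7 = -1144/7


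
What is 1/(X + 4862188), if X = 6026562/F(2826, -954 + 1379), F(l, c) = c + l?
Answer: 3251/15812999750 ≈ 2.0559e-7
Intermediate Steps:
X = 6026562/3251 (X = 6026562/((-954 + 1379) + 2826) = 6026562/(425 + 2826) = 6026562/3251 ≈ 1853.8)
1/(X + 4862188) = 1/(6026562/3251 + 4862188) = 1/(15812999750/3251) = 3251/15812999750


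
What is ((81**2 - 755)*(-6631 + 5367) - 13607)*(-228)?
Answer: 1676345148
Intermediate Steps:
((81**2 - 755)*(-6631 + 5367) - 13607)*(-228) = ((6561 - 755)*(-1264) - 13607)*(-228) = (5806*(-1264) - 13607)*(-228) = (-7338784 - 13607)*(-228) = -7352391*(-228) = 1676345148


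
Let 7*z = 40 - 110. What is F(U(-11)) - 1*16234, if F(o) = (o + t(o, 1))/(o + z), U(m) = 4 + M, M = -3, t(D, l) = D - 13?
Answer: -146095/9 ≈ -16233.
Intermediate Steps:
t(D, l) = -13 + D
z = -10 (z = (40 - 110)/7 = (1/7)*(-70) = -10)
U(m) = 1 (U(m) = 4 - 3 = 1)
F(o) = (-13 + 2*o)/(-10 + o) (F(o) = (o + (-13 + o))/(o - 10) = (-13 + 2*o)/(-10 + o))
F(U(-11)) - 1*16234 = (-13 + 2*1)/(-10 + 1) - 1*16234 = (-13 + 2)/(-9) - 16234 = -1/9*(-11) - 16234 = 11/9 - 16234 = -146095/9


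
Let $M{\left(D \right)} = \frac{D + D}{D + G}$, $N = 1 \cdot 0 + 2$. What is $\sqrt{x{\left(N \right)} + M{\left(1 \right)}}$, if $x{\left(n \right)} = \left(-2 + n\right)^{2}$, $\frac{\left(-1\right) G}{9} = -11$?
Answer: $\frac{\sqrt{2}}{10} \approx 0.14142$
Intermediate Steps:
$N = 2$ ($N = 0 + 2 = 2$)
$G = 99$ ($G = \left(-9\right) \left(-11\right) = 99$)
$M{\left(D \right)} = \frac{2 D}{99 + D}$ ($M{\left(D \right)} = \frac{D + D}{D + 99} = \frac{2 D}{99 + D}$)
$\sqrt{x{\left(N \right)} + M{\left(1 \right)}} = \sqrt{\left(-2 + 2\right)^{2} + 2 \cdot 1 \frac{1}{99 + 1}} = \sqrt{0^{2} + 2 \cdot 1 \cdot \frac{1}{100}} = \sqrt{0 + 2 \cdot 1 \cdot \frac{1}{100}} = \sqrt{0 + \frac{1}{50}} = \sqrt{\frac{1}{50}} = \frac{\sqrt{2}}{10}$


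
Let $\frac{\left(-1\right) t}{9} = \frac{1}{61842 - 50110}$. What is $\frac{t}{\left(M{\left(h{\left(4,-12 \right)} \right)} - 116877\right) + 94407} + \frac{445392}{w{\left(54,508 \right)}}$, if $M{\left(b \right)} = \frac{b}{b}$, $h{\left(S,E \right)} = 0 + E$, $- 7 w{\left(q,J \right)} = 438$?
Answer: $- \frac{136976164187535}{19243260484} \approx -7118.1$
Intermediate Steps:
$w{\left(q,J \right)} = - \frac{438}{7}$ ($w{\left(q,J \right)} = \left(- \frac{1}{7}\right) 438 = - \frac{438}{7}$)
$h{\left(S,E \right)} = E$
$M{\left(b \right)} = 1$
$t = - \frac{9}{11732}$ ($t = - \frac{9}{61842 - 50110} = - \frac{9}{11732} \approx -0.00076713$)
$\frac{t}{\left(M{\left(h{\left(4,-12 \right)} \right)} - 116877\right) + 94407} + \frac{445392}{w{\left(54,508 \right)}} = - \frac{9}{11732 \left(\left(1 - 116877\right) + 94407\right)} + \frac{445392}{- \frac{438}{7}} = - \frac{9}{11732 \left(-116876 + 94407\right)} + 445392 \left(- \frac{7}{438}\right) = - \frac{9}{11732 \left(-22469\right)} - \frac{519624}{73} = \left(- \frac{9}{11732}\right) \left(- \frac{1}{22469}\right) - \frac{519624}{73} = \frac{9}{263606308} - \frac{519624}{73} = - \frac{136976164187535}{19243260484}$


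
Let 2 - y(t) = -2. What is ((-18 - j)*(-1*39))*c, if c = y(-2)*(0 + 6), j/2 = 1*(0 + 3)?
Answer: 22464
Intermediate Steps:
y(t) = 4 (y(t) = 2 - 1*(-2) = 2 + 2 = 4)
j = 6 (j = 2*(1*(0 + 3)) = 2*(1*3) = 2*3 = 6)
c = 24 (c = 4*(0 + 6) = 4*6 = 24)
((-18 - j)*(-1*39))*c = ((-18 - 1*6)*(-1*39))*24 = ((-18 - 6)*(-39))*24 = -24*(-39)*24 = 936*24 = 22464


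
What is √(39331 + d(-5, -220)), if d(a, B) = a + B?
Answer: √39106 ≈ 197.75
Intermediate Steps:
d(a, B) = B + a
√(39331 + d(-5, -220)) = √(39331 + (-220 - 5)) = √(39331 - 225) = √39106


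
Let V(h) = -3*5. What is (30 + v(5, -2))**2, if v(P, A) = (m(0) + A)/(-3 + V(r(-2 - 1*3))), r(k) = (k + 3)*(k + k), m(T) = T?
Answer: 73441/81 ≈ 906.68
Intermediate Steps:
r(k) = 2*k*(3 + k) (r(k) = (3 + k)*(2*k) = 2*k*(3 + k))
V(h) = -15
v(P, A) = -A/18 (v(P, A) = (0 + A)/(-3 - 15) = A/(-18) = A*(-1/18) = -A/18)
(30 + v(5, -2))**2 = (30 - 1/18*(-2))**2 = (30 + 1/9)**2 = (271/9)**2 = 73441/81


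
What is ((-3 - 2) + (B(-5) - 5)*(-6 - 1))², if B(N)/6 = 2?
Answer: 2916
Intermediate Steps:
B(N) = 12 (B(N) = 6*2 = 12)
((-3 - 2) + (B(-5) - 5)*(-6 - 1))² = ((-3 - 2) + (12 - 5)*(-6 - 1))² = (-5 + 7*(-7))² = (-5 - 49)² = (-54)² = 2916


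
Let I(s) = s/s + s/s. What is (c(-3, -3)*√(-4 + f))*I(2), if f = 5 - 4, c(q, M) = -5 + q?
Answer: -16*I*√3 ≈ -27.713*I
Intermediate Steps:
I(s) = 2 (I(s) = 1 + 1 = 2)
f = 1
(c(-3, -3)*√(-4 + f))*I(2) = ((-5 - 3)*√(-4 + 1))*2 = -8*I*√3*2 = -16*I*√3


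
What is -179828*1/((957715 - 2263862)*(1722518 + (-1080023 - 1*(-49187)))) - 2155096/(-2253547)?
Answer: 973498410538334150/1017970413358621969 ≈ 0.95631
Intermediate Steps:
-179828*1/((957715 - 2263862)*(1722518 + (-1080023 - 1*(-49187)))) - 2155096/(-2253547) = -179828*(-1/(1306147*(1722518 + (-1080023 + 49187)))) - 2155096*(-1/2253547) = -179828*(-1/(1306147*(1722518 - 1030836))) + 2155096/2253547 = -179828/((-1306147*691682)) + 2155096/2253547 = -179828/(-903438369254) + 2155096/2253547 = -179828*(-1/903438369254) + 2155096/2253547 = 89914/451719184627 + 2155096/2253547 = 973498410538334150/1017970413358621969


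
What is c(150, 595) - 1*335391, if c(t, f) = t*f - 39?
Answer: -246180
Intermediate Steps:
c(t, f) = -39 + f*t (c(t, f) = f*t - 39 = -39 + f*t)
c(150, 595) - 1*335391 = (-39 + 595*150) - 1*335391 = (-39 + 89250) - 335391 = 89211 - 335391 = -246180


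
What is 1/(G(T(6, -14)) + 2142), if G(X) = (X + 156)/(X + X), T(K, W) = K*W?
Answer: 7/14991 ≈ 0.00046695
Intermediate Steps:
G(X) = (156 + X)/(2*X) (G(X) = (156 + X)/((2*X)) = (156 + X)*(1/(2*X)) = (156 + X)/(2*X))
1/(G(T(6, -14)) + 2142) = 1/((156 + 6*(-14))/(2*((6*(-14)))) + 2142) = 1/((½)*(156 - 84)/(-84) + 2142) = 1/((½)*(-1/84)*72 + 2142) = 1/(-3/7 + 2142) = 1/(14991/7) = 7/14991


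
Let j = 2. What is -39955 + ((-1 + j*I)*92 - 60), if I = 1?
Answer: -39923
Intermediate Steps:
-39955 + ((-1 + j*I)*92 - 60) = -39955 + ((-1 + 2*1)*92 - 60) = -39955 + ((-1 + 2)*92 - 60) = -39955 + (1*92 - 60) = -39955 + (92 - 60) = -39955 + 32 = -39923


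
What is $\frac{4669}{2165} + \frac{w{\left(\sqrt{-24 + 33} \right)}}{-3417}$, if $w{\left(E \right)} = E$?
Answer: $\frac{5315826}{2465935} \approx 2.1557$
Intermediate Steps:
$\frac{4669}{2165} + \frac{w{\left(\sqrt{-24 + 33} \right)}}{-3417} = \frac{4669}{2165} + \frac{\sqrt{-24 + 33}}{-3417} = 4669 \cdot \frac{1}{2165} + \sqrt{9} \left(- \frac{1}{3417}\right) = \frac{4669}{2165} + 3 \left(- \frac{1}{3417}\right) = \frac{4669}{2165} - \frac{1}{1139} = \frac{5315826}{2465935}$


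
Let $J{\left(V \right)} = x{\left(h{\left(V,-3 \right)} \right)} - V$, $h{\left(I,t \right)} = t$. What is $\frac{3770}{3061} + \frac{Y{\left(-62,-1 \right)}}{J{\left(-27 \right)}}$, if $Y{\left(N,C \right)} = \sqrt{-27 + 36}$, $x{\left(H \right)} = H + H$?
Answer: $\frac{29451}{21427} \approx 1.3745$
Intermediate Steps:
$x{\left(H \right)} = 2 H$
$Y{\left(N,C \right)} = 3$ ($Y{\left(N,C \right)} = \sqrt{9} = 3$)
$J{\left(V \right)} = -6 - V$ ($J{\left(V \right)} = 2 \left(-3\right) - V = -6 - V$)
$\frac{3770}{3061} + \frac{Y{\left(-62,-1 \right)}}{J{\left(-27 \right)}} = \frac{3770}{3061} + \frac{3}{-6 - -27} = 3770 \cdot \frac{1}{3061} + \frac{3}{-6 + 27} = \frac{3770}{3061} + \frac{3}{21} = \frac{3770}{3061} + 3 \cdot \frac{1}{21} = \frac{3770}{3061} + \frac{1}{7} = \frac{29451}{21427}$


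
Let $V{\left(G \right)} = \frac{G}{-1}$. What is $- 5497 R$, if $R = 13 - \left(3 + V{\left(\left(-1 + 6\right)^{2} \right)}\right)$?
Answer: $-192395$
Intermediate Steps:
$V{\left(G \right)} = - G$ ($V{\left(G \right)} = G \left(-1\right) = - G$)
$R = 35$ ($R = 13 - \left(3 - \left(-1 + 6\right)^{2}\right) = 13 - \left(3 - 5^{2}\right) = 13 - \left(3 - 25\right) = 13 - -22 = 13 + 22 = 35$)
$- 5497 R = \left(-5497\right) 35 = -192395$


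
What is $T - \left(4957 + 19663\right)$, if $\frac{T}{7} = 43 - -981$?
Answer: $-17452$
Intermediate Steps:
$T = 7168$ ($T = 7 \left(43 - -981\right) = 7 \left(43 + 981\right) = 7 \cdot 1024 = 7168$)
$T - \left(4957 + 19663\right) = 7168 - \left(4957 + 19663\right) = 7168 - 24620 = -17452$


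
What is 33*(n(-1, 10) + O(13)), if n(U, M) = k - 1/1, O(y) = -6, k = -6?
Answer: -429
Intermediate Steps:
n(U, M) = -7 (n(U, M) = -6 - 1/1 = -6 - 1*1 = -6 - 1 = -7)
33*(n(-1, 10) + O(13)) = 33*(-7 - 6) = 33*(-13) = -429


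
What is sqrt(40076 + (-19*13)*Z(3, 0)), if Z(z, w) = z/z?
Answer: sqrt(39829) ≈ 199.57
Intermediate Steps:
Z(z, w) = 1
sqrt(40076 + (-19*13)*Z(3, 0)) = sqrt(40076 - 19*13*1) = sqrt(40076 - 247*1) = sqrt(40076 - 247) = sqrt(39829)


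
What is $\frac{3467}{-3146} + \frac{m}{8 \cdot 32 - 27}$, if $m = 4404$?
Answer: $\frac{13061041}{720434} \approx 18.129$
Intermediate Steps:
$\frac{3467}{-3146} + \frac{m}{8 \cdot 32 - 27} = \frac{3467}{-3146} + \frac{4404}{8 \cdot 32 - 27} = 3467 \left(- \frac{1}{3146}\right) + \frac{4404}{256 - 27} = - \frac{3467}{3146} + \frac{4404}{229} = \frac{13061041}{720434}$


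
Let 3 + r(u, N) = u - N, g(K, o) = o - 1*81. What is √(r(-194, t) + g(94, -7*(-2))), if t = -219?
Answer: 3*I*√5 ≈ 6.7082*I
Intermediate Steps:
g(K, o) = -81 + o (g(K, o) = o - 81 = -81 + o)
r(u, N) = -3 + u - N (r(u, N) = -3 + (u - N) = -3 + u - N)
√(r(-194, t) + g(94, -7*(-2))) = √((-3 - 194 - 1*(-219)) + (-81 - 7*(-2))) = √((-3 - 194 + 219) + (-81 + 14)) = √(22 - 67) = √(-45) = 3*I*√5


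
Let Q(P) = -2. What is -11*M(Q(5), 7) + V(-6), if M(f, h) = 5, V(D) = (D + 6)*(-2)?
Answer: -55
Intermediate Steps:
V(D) = -12 - 2*D (V(D) = (6 + D)*(-2) = -12 - 2*D)
-11*M(Q(5), 7) + V(-6) = -11*5 + (-12 - 2*(-6)) = -55 + (-12 + 12) = -55 + 0 = -55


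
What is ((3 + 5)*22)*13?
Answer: 2288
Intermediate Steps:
((3 + 5)*22)*13 = (8*22)*13 = 176*13 = 2288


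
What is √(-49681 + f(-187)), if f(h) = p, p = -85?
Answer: I*√49766 ≈ 223.08*I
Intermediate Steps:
f(h) = -85
√(-49681 + f(-187)) = √(-49681 - 85) = √(-49766) = I*√49766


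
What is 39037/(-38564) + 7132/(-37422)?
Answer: -867940531/721571004 ≈ -1.2028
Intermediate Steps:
39037/(-38564) + 7132/(-37422) = 39037*(-1/38564) + 7132*(-1/37422) = -39037/38564 - 3566/18711 = -867940531/721571004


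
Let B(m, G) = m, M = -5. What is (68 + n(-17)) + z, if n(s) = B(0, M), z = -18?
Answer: 50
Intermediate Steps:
n(s) = 0
(68 + n(-17)) + z = (68 + 0) - 18 = 68 - 18 = 50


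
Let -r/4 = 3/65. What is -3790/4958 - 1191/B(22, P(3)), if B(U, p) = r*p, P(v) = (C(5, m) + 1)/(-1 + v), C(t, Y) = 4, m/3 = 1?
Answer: 12790329/4958 ≈ 2579.7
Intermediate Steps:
m = 3 (m = 3*1 = 3)
r = -12/65 ≈ -0.18462
P(v) = 5/(-1 + v) (P(v) = (4 + 1)/(-1 + v) = 5/(-1 + v))
B(U, p) = -12*p/65
-3790/4958 - 1191/B(22, P(3)) = -3790/4958 - 1191/((-12/(13*(-1 + 3)))) = -3790*1/4958 - 1191/((-12/(13*2))) = -1895/2479 - 1191/((-12/(13*2))) = -1895/2479 - 1191/((-12/65*5/2)) = -1895/2479 - 1191/(-6/13) = -1895/2479 - 1191*(-13/6) = -1895/2479 + 5161/2 = 12790329/4958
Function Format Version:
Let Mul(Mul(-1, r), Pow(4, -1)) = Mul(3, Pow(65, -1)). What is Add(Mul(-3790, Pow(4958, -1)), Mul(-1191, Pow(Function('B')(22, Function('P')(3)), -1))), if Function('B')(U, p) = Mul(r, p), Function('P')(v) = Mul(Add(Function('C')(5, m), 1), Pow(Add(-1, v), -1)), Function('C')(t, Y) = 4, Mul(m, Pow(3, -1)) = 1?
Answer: Rational(12790329, 4958) ≈ 2579.7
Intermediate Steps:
m = 3 (m = Mul(3, 1) = 3)
r = Rational(-12, 65) (r = Mul(-4, Mul(3, Pow(65, -1))) = Mul(-4, Mul(3, Rational(1, 65))) = Mul(-4, Rational(3, 65)) = Rational(-12, 65) ≈ -0.18462)
Function('P')(v) = Mul(5, Pow(Add(-1, v), -1)) (Function('P')(v) = Mul(Add(4, 1), Pow(Add(-1, v), -1)) = Mul(5, Pow(Add(-1, v), -1)))
Function('B')(U, p) = Mul(Rational(-12, 65), p)
Add(Mul(-3790, Pow(4958, -1)), Mul(-1191, Pow(Function('B')(22, Function('P')(3)), -1))) = Add(Mul(-3790, Pow(4958, -1)), Mul(-1191, Pow(Mul(Rational(-12, 65), Mul(5, Pow(Add(-1, 3), -1))), -1))) = Add(Mul(-3790, Rational(1, 4958)), Mul(-1191, Pow(Mul(Rational(-12, 65), Mul(5, Pow(2, -1))), -1))) = Add(Rational(-1895, 2479), Mul(-1191, Pow(Mul(Rational(-12, 65), Mul(5, Rational(1, 2))), -1))) = Add(Rational(-1895, 2479), Mul(-1191, Pow(Mul(Rational(-12, 65), Rational(5, 2)), -1))) = Add(Rational(-1895, 2479), Mul(-1191, Pow(Rational(-6, 13), -1))) = Add(Rational(-1895, 2479), Mul(-1191, Rational(-13, 6))) = Add(Rational(-1895, 2479), Rational(5161, 2)) = Rational(12790329, 4958)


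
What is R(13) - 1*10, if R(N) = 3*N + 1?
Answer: 30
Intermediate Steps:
R(N) = 1 + 3*N
R(13) - 1*10 = (1 + 3*13) - 1*10 = (1 + 39) - 10 = 40 - 10 = 30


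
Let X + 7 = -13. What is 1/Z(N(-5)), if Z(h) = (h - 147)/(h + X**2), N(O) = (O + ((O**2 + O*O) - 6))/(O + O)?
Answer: -3961/1509 ≈ -2.6249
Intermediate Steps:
X = -20 (X = -7 - 13 = -20)
N(O) = (-6 + O + 2*O**2)/(2*O) (N(O) = (O + ((O**2 + O**2) - 6))/((2*O)) = (O + (2*O**2 - 6))*(1/(2*O)) = (O + (-6 + 2*O**2))*(1/(2*O)) = (-6 + O + 2*O**2)*(1/(2*O)) = (-6 + O + 2*O**2)/(2*O))
Z(h) = (-147 + h)/(400 + h) (Z(h) = (h - 147)/(h + (-20)**2) = (-147 + h)/(h + 400) = (-147 + h)/(400 + h))
1/Z(N(-5)) = 1/((-147 + (1/2 - 5 - 3/(-5)))/(400 + (1/2 - 5 - 3/(-5)))) = 1/((-147 + (1/2 - 5 - 3*(-1/5)))/(400 + (1/2 - 5 - 3*(-1/5)))) = 1/((-147 + (1/2 - 5 + 3/5))/(400 + (1/2 - 5 + 3/5))) = 1/((-147 - 39/10)/(400 - 39/10)) = 1/(-1509/10/(3961/10)) = 1/((10/3961)*(-1509/10)) = 1/(-1509/3961) = -3961/1509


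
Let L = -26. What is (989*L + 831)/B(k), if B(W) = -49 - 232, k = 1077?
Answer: 24883/281 ≈ 88.552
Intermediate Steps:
B(W) = -281
(989*L + 831)/B(k) = (989*(-26) + 831)/(-281) = (-25714 + 831)*(-1/281) = -24883*(-1/281) = 24883/281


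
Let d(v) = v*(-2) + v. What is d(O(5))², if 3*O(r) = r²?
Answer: 625/9 ≈ 69.444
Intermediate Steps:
O(r) = r²/3
d(v) = -v (d(v) = -2*v + v = -v)
d(O(5))² = (-5²/3)² = (-25/3)² = 625/9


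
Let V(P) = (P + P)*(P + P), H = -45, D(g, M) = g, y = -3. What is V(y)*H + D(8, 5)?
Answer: -1612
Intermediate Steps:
V(P) = 4*P**2 (V(P) = (2*P)*(2*P) = 4*P**2)
V(y)*H + D(8, 5) = (4*(-3)**2)*(-45) + 8 = (4*9)*(-45) + 8 = 36*(-45) + 8 = -1620 + 8 = -1612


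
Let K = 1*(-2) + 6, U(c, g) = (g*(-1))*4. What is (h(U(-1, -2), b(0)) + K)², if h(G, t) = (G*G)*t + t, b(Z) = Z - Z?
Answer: 16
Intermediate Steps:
U(c, g) = -4*g (U(c, g) = -g*4 = -4*g)
b(Z) = 0
h(G, t) = t + t*G² (h(G, t) = G²*t + t = t*G² + t = t + t*G²)
K = 4 (K = -2 + 6 = 4)
(h(U(-1, -2), b(0)) + K)² = (0*(1 + (-4*(-2))²) + 4)² = (0*(1 + 8²) + 4)² = (0*(1 + 64) + 4)² = (0*65 + 4)² = (0 + 4)² = 4² = 16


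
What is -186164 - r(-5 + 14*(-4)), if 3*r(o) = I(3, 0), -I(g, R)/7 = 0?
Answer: -186164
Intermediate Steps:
I(g, R) = 0 (I(g, R) = -7*0 = 0)
r(o) = 0 (r(o) = (⅓)*0 = 0)
-186164 - r(-5 + 14*(-4)) = -186164 - 1*0 = -186164 + 0 = -186164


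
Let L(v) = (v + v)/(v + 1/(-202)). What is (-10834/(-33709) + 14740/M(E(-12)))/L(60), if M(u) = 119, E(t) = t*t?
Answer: 1006199983469/16205938840 ≈ 62.088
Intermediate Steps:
E(t) = t**2
L(v) = 2*v/(-1/202 + v) (L(v) = (2*v)/(v - 1/202) = (2*v)/(-1/202 + v) = 2*v/(-1/202 + v))
(-10834/(-33709) + 14740/M(E(-12)))/L(60) = (-10834/(-33709) + 14740/119)/((404*60/(-1 + 202*60))) = (-10834*(-1/33709) + 14740*(1/119))/((404*60/(-1 + 12120))) = (10834/33709 + 14740/119)/((404*60/12119)) = 498159906/(4011371*((404*60*(1/12119)))) = 498159906/(4011371*(24240/12119)) = (498159906/4011371)*(12119/24240) = 1006199983469/16205938840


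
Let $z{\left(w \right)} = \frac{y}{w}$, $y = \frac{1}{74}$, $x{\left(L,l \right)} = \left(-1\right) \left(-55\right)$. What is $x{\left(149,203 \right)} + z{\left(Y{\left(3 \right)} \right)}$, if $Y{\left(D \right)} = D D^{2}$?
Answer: $\frac{109891}{1998} \approx 55.0$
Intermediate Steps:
$x{\left(L,l \right)} = 55$
$Y{\left(D \right)} = D^{3}$
$y = \frac{1}{74} \approx 0.013514$
$z{\left(w \right)} = \frac{1}{74 w}$
$x{\left(149,203 \right)} + z{\left(Y{\left(3 \right)} \right)} = 55 + \frac{1}{74 \cdot 3^{3}} = 55 + \frac{1}{74 \cdot 27} = 55 + \frac{1}{74} \cdot \frac{1}{27} = 55 + \frac{1}{1998} = \frac{109891}{1998}$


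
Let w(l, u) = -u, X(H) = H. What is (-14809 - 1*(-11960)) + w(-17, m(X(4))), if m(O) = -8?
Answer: -2841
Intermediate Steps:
(-14809 - 1*(-11960)) + w(-17, m(X(4))) = (-14809 - 1*(-11960)) - 1*(-8) = (-14809 + 11960) + 8 = -2849 + 8 = -2841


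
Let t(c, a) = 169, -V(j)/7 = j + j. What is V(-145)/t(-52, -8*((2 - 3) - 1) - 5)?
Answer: 2030/169 ≈ 12.012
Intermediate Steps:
V(j) = -14*j (V(j) = -7*(j + j) = -14*j)
V(-145)/t(-52, -8*((2 - 3) - 1) - 5) = -14*(-145)/169 = 2030*(1/169) = 2030/169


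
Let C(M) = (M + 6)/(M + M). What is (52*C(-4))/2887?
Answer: -13/2887 ≈ -0.0045029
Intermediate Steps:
C(M) = (6 + M)/(2*M) (C(M) = (6 + M)/((2*M)) = (6 + M)*(1/(2*M)) = (6 + M)/(2*M))
(52*C(-4))/2887 = (52*((½)*(6 - 4)/(-4)))/2887 = (52*((½)*(-¼)*2))*(1/2887) = (52*(-¼))*(1/2887) = -13*1/2887 = -13/2887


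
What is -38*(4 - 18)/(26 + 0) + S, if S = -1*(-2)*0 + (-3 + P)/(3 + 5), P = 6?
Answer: 2167/104 ≈ 20.837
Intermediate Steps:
S = 3/8 (S = -1*(-2)*0 + (-3 + 6)/(3 + 5) = 2*0 + 3/8 = 0 + 3*(⅛) = 0 + 3/8 = 3/8 ≈ 0.37500)
-38*(4 - 18)/(26 + 0) + S = -38*(4 - 18)/(26 + 0) + 3/8 = -(-532)/26 + 3/8 = -38*(-7/13) + 3/8 = 266/13 + 3/8 = 2167/104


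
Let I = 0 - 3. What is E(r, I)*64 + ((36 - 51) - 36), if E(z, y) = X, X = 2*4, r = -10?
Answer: 461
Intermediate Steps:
I = -3
X = 8
E(z, y) = 8
E(r, I)*64 + ((36 - 51) - 36) = 8*64 + ((36 - 51) - 36) = 512 + (-15 - 36) = 512 - 51 = 461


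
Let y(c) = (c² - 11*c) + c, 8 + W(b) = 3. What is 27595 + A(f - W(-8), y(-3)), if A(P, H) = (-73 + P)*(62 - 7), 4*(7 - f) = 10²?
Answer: 22865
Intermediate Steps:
W(b) = -5 (W(b) = -8 + 3 = -5)
y(c) = c² - 10*c
f = -18 (f = 7 - ¼*10² = 7 - ¼*100 = 7 - 25 = -18)
A(P, H) = -4015 + 55*P (A(P, H) = (-73 + P)*55 = -4015 + 55*P)
27595 + A(f - W(-8), y(-3)) = 27595 + (-4015 + 55*(-18 - 1*(-5))) = 27595 + (-4015 + 55*(-18 + 5)) = 27595 + (-4015 + 55*(-13)) = 27595 + (-4015 - 715) = 27595 - 4730 = 22865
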